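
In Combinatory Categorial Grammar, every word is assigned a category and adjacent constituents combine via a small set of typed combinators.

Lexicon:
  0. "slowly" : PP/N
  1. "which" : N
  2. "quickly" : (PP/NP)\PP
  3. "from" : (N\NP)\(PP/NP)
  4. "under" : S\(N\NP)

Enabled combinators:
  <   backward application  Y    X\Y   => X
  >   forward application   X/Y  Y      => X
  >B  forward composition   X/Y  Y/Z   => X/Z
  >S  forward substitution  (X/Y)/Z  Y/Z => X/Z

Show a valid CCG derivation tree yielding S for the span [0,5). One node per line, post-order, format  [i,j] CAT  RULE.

[0,1] PP/N  lex  "slowly"
[1,2] N  lex  "which"
[0,2] PP  >  k=1
[2,3] (PP/NP)\PP  lex  "quickly"
[0,3] PP/NP  <  k=2
[3,4] (N\NP)\(PP/NP)  lex  "from"
[0,4] N\NP  <  k=3
[4,5] S\(N\NP)  lex  "under"
[0,5] S  <  k=4

[0,5] S   <
  [0,4] N\NP   <
    [0,3] PP/NP   <
      [0,2] PP   >
        [0,1] "slowly" : PP/N
        [1,2] "which" : N
      [2,3] "quickly" : (PP/NP)\PP
    [3,4] "from" : (N\NP)\(PP/NP)
  [4,5] "under" : S\(N\NP)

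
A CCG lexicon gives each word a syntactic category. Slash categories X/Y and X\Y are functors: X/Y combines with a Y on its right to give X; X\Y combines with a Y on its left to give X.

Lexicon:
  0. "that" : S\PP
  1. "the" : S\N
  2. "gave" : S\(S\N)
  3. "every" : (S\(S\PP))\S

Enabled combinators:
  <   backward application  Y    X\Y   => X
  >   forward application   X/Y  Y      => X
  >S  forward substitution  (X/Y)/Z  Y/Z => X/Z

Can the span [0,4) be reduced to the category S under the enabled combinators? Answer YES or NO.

YES

[0,4] S   <
  [0,1] "that" : S\PP
  [1,4] S\(S\PP)   <
    [1,3] S   <
      [1,2] "the" : S\N
      [2,3] "gave" : S\(S\N)
    [3,4] "every" : (S\(S\PP))\S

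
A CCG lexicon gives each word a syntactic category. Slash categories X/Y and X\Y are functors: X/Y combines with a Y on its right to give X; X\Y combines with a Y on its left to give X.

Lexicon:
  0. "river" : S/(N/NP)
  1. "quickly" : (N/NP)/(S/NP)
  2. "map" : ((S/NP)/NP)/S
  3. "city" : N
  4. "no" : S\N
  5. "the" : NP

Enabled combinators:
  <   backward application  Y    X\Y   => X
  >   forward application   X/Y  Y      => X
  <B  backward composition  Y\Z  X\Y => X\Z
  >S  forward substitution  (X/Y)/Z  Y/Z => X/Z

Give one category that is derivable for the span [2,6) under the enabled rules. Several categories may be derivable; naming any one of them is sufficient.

[0,6] S   >
  [0,1] "river" : S/(N/NP)
  [1,6] N/NP   >
    [1,2] "quickly" : (N/NP)/(S/NP)
    [2,6] S/NP   >
      [2,5] (S/NP)/NP   >
        [2,3] "map" : ((S/NP)/NP)/S
        [3,5] S   <
          [3,4] "city" : N
          [4,5] "no" : S\N
      [5,6] "the" : NP

S/NP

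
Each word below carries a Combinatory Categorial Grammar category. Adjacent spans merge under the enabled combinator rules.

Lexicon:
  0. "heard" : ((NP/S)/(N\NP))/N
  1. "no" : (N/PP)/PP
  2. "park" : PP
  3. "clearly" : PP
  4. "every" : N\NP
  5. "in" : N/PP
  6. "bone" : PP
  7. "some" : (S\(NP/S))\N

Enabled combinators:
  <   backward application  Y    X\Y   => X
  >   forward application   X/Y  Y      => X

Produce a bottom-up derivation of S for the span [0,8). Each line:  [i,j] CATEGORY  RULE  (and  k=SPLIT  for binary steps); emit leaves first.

[0,8] S   <
  [0,5] NP/S   >
    [0,4] (NP/S)/(N\NP)   >
      [0,1] "heard" : ((NP/S)/(N\NP))/N
      [1,4] N   >
        [1,3] N/PP   >
          [1,2] "no" : (N/PP)/PP
          [2,3] "park" : PP
        [3,4] "clearly" : PP
    [4,5] "every" : N\NP
  [5,8] S\(NP/S)   <
    [5,7] N   >
      [5,6] "in" : N/PP
      [6,7] "bone" : PP
    [7,8] "some" : (S\(NP/S))\N

[0,1] ((NP/S)/(N\NP))/N  lex  "heard"
[1,2] (N/PP)/PP  lex  "no"
[2,3] PP  lex  "park"
[1,3] N/PP  >  k=2
[3,4] PP  lex  "clearly"
[1,4] N  >  k=3
[0,4] (NP/S)/(N\NP)  >  k=1
[4,5] N\NP  lex  "every"
[0,5] NP/S  >  k=4
[5,6] N/PP  lex  "in"
[6,7] PP  lex  "bone"
[5,7] N  >  k=6
[7,8] (S\(NP/S))\N  lex  "some"
[5,8] S\(NP/S)  <  k=7
[0,8] S  <  k=5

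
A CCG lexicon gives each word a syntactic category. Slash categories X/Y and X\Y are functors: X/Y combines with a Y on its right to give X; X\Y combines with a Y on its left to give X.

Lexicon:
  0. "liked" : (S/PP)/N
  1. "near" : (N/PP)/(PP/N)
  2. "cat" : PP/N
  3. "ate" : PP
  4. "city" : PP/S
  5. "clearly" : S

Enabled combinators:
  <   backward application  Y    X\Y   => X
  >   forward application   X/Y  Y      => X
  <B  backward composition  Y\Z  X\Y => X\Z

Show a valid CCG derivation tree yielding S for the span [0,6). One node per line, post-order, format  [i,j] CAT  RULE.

[0,1] (S/PP)/N  lex  "liked"
[1,2] (N/PP)/(PP/N)  lex  "near"
[2,3] PP/N  lex  "cat"
[1,3] N/PP  >  k=2
[3,4] PP  lex  "ate"
[1,4] N  >  k=3
[0,4] S/PP  >  k=1
[4,5] PP/S  lex  "city"
[5,6] S  lex  "clearly"
[4,6] PP  >  k=5
[0,6] S  >  k=4

[0,6] S   >
  [0,4] S/PP   >
    [0,1] "liked" : (S/PP)/N
    [1,4] N   >
      [1,3] N/PP   >
        [1,2] "near" : (N/PP)/(PP/N)
        [2,3] "cat" : PP/N
      [3,4] "ate" : PP
  [4,6] PP   >
    [4,5] "city" : PP/S
    [5,6] "clearly" : S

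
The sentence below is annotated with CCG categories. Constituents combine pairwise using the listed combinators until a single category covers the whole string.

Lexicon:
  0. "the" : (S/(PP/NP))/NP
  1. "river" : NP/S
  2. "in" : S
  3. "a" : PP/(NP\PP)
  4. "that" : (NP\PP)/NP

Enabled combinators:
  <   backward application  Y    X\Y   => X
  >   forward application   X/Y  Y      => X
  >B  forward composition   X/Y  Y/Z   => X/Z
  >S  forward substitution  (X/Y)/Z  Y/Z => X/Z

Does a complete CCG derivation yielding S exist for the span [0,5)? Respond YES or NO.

YES

[0,5] S   >
  [0,3] S/(PP/NP)   >
    [0,1] "the" : (S/(PP/NP))/NP
    [1,3] NP   >
      [1,2] "river" : NP/S
      [2,3] "in" : S
  [3,5] PP/NP   >B
    [3,4] "a" : PP/(NP\PP)
    [4,5] "that" : (NP\PP)/NP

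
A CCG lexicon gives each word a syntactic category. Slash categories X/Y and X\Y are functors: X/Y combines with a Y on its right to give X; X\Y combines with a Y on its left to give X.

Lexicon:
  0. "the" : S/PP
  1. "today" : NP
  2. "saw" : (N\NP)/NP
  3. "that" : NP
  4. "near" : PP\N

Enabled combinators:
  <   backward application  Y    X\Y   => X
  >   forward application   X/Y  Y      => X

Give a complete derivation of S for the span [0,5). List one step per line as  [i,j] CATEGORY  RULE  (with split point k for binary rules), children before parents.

[0,1] S/PP  lex  "the"
[1,2] NP  lex  "today"
[2,3] (N\NP)/NP  lex  "saw"
[3,4] NP  lex  "that"
[2,4] N\NP  >  k=3
[1,4] N  <  k=2
[4,5] PP\N  lex  "near"
[1,5] PP  <  k=4
[0,5] S  >  k=1

[0,5] S   >
  [0,1] "the" : S/PP
  [1,5] PP   <
    [1,4] N   <
      [1,2] "today" : NP
      [2,4] N\NP   >
        [2,3] "saw" : (N\NP)/NP
        [3,4] "that" : NP
    [4,5] "near" : PP\N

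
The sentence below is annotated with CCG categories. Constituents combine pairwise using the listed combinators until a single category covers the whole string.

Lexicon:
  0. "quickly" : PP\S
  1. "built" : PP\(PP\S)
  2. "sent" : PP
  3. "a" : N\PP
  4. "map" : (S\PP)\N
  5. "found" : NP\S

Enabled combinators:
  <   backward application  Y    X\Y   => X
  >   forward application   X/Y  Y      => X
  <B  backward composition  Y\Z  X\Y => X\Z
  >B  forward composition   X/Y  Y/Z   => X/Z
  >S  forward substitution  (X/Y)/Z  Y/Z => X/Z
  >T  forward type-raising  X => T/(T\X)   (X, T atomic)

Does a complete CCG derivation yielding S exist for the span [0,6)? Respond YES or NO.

NO

PP\S PP\(PP\S) PP N\PP (S\PP)\N NP\S
CKY chart[0,6] = {N/(N\NP), NP, NP/(NP\NP), PP/(PP\NP), S/(S\NP)}; S ∉ chart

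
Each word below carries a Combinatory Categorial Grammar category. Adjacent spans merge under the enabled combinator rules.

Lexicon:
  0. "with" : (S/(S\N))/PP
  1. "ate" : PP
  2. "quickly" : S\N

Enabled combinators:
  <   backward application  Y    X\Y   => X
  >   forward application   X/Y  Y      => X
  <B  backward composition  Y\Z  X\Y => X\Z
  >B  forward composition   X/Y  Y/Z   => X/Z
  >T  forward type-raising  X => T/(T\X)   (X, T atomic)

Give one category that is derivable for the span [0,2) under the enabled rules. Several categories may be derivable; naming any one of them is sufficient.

S/(S\N)

[0,3] S   >
  [0,2] S/(S\N)   >
    [0,1] "with" : (S/(S\N))/PP
    [1,2] "ate" : PP
  [2,3] "quickly" : S\N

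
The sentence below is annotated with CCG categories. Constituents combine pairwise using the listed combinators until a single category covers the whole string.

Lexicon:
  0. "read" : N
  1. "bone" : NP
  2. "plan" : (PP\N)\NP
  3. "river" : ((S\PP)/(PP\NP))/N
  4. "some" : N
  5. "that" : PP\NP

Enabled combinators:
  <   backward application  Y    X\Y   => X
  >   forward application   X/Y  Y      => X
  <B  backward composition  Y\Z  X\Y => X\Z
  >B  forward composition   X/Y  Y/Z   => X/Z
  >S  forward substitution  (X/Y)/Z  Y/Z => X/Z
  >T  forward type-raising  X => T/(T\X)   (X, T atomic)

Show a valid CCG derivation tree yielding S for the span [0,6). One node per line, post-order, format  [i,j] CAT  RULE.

[0,1] N  lex  "read"
[1,2] NP  lex  "bone"
[2,3] (PP\N)\NP  lex  "plan"
[1,3] PP\N  <  k=2
[0,3] PP  <  k=1
[3,4] ((S\PP)/(PP\NP))/N  lex  "river"
[4,5] N  lex  "some"
[3,5] (S\PP)/(PP\NP)  >  k=4
[5,6] PP\NP  lex  "that"
[3,6] S\PP  >  k=5
[0,6] S  <  k=3

[0,6] S   <
  [0,3] PP   <
    [0,1] "read" : N
    [1,3] PP\N   <
      [1,2] "bone" : NP
      [2,3] "plan" : (PP\N)\NP
  [3,6] S\PP   >
    [3,5] (S\PP)/(PP\NP)   >
      [3,4] "river" : ((S\PP)/(PP\NP))/N
      [4,5] "some" : N
    [5,6] "that" : PP\NP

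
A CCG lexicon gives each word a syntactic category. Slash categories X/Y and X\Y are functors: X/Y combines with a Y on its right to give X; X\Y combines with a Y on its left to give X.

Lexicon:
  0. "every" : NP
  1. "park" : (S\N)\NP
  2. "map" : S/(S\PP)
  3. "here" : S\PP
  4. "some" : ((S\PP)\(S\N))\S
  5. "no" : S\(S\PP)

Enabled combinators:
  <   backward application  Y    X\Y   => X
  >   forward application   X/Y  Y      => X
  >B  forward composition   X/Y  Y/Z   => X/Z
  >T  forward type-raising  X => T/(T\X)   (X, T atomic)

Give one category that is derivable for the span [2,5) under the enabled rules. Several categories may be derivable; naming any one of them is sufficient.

(S\PP)\(S\N)

[0,6] S   <
  [0,5] S\PP   <
    [0,2] S\N   <
      [0,1] "every" : NP
      [1,2] "park" : (S\N)\NP
    [2,5] (S\PP)\(S\N)   <
      [2,4] S   >
        [2,3] "map" : S/(S\PP)
        [3,4] "here" : S\PP
      [4,5] "some" : ((S\PP)\(S\N))\S
  [5,6] "no" : S\(S\PP)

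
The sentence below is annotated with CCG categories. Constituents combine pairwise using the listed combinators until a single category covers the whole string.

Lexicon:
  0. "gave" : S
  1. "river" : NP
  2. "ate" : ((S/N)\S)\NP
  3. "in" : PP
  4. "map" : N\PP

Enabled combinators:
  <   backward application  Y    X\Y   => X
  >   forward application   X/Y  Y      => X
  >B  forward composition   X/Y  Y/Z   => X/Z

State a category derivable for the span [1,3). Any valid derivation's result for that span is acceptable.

[0,5] S   >
  [0,3] S/N   <
    [0,1] "gave" : S
    [1,3] (S/N)\S   <
      [1,2] "river" : NP
      [2,3] "ate" : ((S/N)\S)\NP
  [3,5] N   <
    [3,4] "in" : PP
    [4,5] "map" : N\PP

(S/N)\S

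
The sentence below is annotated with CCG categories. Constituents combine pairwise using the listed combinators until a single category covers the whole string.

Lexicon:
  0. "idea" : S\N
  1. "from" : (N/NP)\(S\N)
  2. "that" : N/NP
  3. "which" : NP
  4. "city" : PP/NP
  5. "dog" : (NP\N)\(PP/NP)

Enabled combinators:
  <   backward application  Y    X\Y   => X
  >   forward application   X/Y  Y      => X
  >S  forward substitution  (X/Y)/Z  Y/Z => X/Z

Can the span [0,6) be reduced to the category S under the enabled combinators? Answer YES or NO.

NO

S\N (N/NP)\(S\N) N/NP NP PP/NP (NP\N)\(PP/NP)
CKY chart[0,6] = {N}; S ∉ chart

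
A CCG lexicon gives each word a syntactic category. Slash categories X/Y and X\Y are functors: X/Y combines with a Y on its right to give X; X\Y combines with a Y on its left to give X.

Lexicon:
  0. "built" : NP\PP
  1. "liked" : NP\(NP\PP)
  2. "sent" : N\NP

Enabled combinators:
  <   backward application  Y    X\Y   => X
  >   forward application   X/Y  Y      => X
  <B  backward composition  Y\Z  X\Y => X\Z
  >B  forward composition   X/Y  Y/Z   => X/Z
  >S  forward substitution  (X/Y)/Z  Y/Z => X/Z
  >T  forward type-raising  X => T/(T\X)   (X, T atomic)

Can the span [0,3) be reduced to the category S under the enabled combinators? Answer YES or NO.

NO

NP\PP NP\(NP\PP) N\NP
CKY chart[0,3] = {N, N/(N\N), NP/(NP\N), PP/(PP\N), S/(S\N)}; S ∉ chart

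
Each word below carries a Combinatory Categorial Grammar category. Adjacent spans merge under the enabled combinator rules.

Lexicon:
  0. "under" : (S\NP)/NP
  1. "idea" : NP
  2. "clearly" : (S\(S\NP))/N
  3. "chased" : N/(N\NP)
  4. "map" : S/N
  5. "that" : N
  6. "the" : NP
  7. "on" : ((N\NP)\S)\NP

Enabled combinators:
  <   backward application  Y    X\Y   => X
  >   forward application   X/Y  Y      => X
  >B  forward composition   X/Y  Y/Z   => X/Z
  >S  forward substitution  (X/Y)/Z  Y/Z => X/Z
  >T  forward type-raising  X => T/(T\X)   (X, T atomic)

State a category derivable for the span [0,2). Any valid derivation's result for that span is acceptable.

S\NP

[0,8] S   <
  [0,2] S\NP   >
    [0,1] "under" : (S\NP)/NP
    [1,2] "idea" : NP
  [2,8] S\(S\NP)   >
    [2,3] "clearly" : (S\(S\NP))/N
    [3,8] N   >
      [3,4] "chased" : N/(N\NP)
      [4,8] N\NP   <
        [4,6] S   >
          [4,5] "map" : S/N
          [5,6] "that" : N
        [6,8] (N\NP)\S   <
          [6,7] "the" : NP
          [7,8] "on" : ((N\NP)\S)\NP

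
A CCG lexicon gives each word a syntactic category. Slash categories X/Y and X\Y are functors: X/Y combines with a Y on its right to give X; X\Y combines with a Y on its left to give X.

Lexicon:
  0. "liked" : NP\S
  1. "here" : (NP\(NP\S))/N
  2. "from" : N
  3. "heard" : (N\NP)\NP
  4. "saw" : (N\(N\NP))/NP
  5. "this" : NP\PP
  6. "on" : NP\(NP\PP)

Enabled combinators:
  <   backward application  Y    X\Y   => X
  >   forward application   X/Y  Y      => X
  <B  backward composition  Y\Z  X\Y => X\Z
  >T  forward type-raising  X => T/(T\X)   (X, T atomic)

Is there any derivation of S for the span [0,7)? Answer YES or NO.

NP\S (NP\(NP\S))/N N (N\NP)\NP (N\(N\NP))/NP NP\PP NP\(NP\PP)
CKY chart[0,7] = {N, N/(N\N), NP/(NP\N), PP/(PP\N), S/(S\N)}; S ∉ chart

NO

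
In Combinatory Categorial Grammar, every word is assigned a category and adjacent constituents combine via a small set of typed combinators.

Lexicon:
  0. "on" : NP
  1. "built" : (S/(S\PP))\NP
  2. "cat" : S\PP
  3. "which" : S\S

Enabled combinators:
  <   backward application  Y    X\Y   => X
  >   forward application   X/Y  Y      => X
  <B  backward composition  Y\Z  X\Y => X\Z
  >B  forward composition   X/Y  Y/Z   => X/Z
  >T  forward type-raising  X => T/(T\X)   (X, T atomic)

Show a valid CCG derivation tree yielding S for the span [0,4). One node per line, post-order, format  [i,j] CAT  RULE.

[0,1] NP  lex  "on"
[1,2] (S/(S\PP))\NP  lex  "built"
[0,2] S/(S\PP)  <  k=1
[2,3] S\PP  lex  "cat"
[3,4] S\S  lex  "which"
[2,4] S\PP  <B  k=3
[0,4] S  >  k=2

[0,4] S   >
  [0,2] S/(S\PP)   <
    [0,1] "on" : NP
    [1,2] "built" : (S/(S\PP))\NP
  [2,4] S\PP   <B
    [2,3] "cat" : S\PP
    [3,4] "which" : S\S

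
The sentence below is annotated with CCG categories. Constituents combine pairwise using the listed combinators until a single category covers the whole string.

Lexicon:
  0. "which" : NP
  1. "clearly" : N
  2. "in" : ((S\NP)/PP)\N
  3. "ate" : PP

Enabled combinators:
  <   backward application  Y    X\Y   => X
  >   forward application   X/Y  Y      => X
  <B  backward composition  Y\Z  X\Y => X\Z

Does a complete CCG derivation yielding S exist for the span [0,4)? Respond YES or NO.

[0,4] S   <
  [0,1] "which" : NP
  [1,4] S\NP   >
    [1,3] (S\NP)/PP   <
      [1,2] "clearly" : N
      [2,3] "in" : ((S\NP)/PP)\N
    [3,4] "ate" : PP

YES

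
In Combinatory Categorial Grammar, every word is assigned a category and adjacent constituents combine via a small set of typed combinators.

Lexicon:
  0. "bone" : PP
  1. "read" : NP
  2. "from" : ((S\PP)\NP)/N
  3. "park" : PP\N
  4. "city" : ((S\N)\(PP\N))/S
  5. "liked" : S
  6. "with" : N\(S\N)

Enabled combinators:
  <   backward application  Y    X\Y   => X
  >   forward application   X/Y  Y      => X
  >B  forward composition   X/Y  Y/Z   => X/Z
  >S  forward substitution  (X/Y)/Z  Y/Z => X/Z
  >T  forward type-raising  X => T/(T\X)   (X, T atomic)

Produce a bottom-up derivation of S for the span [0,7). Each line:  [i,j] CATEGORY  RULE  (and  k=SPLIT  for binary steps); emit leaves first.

[0,1] PP  lex  "bone"
[1,2] NP  lex  "read"
[2,3] ((S\PP)\NP)/N  lex  "from"
[3,4] PP\N  lex  "park"
[4,5] ((S\N)\(PP\N))/S  lex  "city"
[5,6] S  lex  "liked"
[4,6] (S\N)\(PP\N)  >  k=5
[3,6] S\N  <  k=4
[6,7] N\(S\N)  lex  "with"
[3,7] N  <  k=6
[2,7] (S\PP)\NP  >  k=3
[1,7] S\PP  <  k=2
[0,7] S  <  k=1

[0,7] S   <
  [0,1] "bone" : PP
  [1,7] S\PP   <
    [1,2] "read" : NP
    [2,7] (S\PP)\NP   >
      [2,3] "from" : ((S\PP)\NP)/N
      [3,7] N   <
        [3,6] S\N   <
          [3,4] "park" : PP\N
          [4,6] (S\N)\(PP\N)   >
            [4,5] "city" : ((S\N)\(PP\N))/S
            [5,6] "liked" : S
        [6,7] "with" : N\(S\N)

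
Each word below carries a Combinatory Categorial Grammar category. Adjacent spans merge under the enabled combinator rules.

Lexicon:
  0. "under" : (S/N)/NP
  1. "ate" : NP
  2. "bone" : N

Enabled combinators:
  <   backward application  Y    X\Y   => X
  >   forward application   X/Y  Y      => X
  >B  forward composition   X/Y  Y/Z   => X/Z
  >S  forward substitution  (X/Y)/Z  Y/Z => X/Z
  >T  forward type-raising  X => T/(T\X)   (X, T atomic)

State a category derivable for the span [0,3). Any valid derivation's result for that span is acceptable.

[0,3] S   >
  [0,2] S/N   >
    [0,1] "under" : (S/N)/NP
    [1,2] "ate" : NP
  [2,3] "bone" : N

S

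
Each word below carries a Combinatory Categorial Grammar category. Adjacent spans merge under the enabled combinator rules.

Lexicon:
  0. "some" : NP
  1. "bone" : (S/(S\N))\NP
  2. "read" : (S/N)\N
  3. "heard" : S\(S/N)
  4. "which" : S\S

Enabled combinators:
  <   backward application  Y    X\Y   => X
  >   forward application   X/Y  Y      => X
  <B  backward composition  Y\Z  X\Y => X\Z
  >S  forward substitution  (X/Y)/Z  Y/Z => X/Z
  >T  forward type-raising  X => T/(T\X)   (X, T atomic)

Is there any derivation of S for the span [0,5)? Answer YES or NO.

YES

[0,5] S   >
  [0,2] S/(S\N)   <
    [0,1] "some" : NP
    [1,2] "bone" : (S/(S\N))\NP
  [2,5] S\N   <B
    [2,4] S\N   <B
      [2,3] "read" : (S/N)\N
      [3,4] "heard" : S\(S/N)
    [4,5] "which" : S\S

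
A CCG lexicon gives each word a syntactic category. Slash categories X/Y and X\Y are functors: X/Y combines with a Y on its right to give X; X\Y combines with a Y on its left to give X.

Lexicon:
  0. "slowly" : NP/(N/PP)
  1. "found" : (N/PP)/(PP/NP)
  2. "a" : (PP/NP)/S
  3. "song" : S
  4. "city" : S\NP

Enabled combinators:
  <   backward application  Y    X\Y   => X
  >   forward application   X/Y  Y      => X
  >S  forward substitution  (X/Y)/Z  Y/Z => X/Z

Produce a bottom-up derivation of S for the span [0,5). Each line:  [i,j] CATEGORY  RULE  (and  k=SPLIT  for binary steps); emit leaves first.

[0,5] S   <
  [0,4] NP   >
    [0,1] "slowly" : NP/(N/PP)
    [1,4] N/PP   >
      [1,2] "found" : (N/PP)/(PP/NP)
      [2,4] PP/NP   >
        [2,3] "a" : (PP/NP)/S
        [3,4] "song" : S
  [4,5] "city" : S\NP

[0,1] NP/(N/PP)  lex  "slowly"
[1,2] (N/PP)/(PP/NP)  lex  "found"
[2,3] (PP/NP)/S  lex  "a"
[3,4] S  lex  "song"
[2,4] PP/NP  >  k=3
[1,4] N/PP  >  k=2
[0,4] NP  >  k=1
[4,5] S\NP  lex  "city"
[0,5] S  <  k=4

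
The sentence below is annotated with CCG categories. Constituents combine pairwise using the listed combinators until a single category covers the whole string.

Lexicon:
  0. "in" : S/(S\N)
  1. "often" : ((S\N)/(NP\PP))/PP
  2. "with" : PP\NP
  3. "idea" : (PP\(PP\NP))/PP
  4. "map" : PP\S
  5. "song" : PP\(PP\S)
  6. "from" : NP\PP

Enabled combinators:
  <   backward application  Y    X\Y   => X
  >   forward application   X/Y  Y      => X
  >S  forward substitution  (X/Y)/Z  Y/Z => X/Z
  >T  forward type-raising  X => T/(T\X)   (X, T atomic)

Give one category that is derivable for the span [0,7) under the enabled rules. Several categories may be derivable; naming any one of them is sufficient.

S

[0,7] S   >
  [0,1] "in" : S/(S\N)
  [1,7] S\N   >
    [1,6] (S\N)/(NP\PP)   >
      [1,2] "often" : ((S\N)/(NP\PP))/PP
      [2,6] PP   <
        [2,3] "with" : PP\NP
        [3,6] PP\(PP\NP)   >
          [3,4] "idea" : (PP\(PP\NP))/PP
          [4,6] PP   <
            [4,5] "map" : PP\S
            [5,6] "song" : PP\(PP\S)
    [6,7] "from" : NP\PP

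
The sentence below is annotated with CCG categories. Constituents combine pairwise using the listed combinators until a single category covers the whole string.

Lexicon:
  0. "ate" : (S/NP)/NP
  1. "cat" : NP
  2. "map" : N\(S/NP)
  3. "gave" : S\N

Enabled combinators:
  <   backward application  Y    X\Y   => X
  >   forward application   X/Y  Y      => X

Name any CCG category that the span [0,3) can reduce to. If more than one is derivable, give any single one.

[0,4] S   <
  [0,3] N   <
    [0,2] S/NP   >
      [0,1] "ate" : (S/NP)/NP
      [1,2] "cat" : NP
    [2,3] "map" : N\(S/NP)
  [3,4] "gave" : S\N

N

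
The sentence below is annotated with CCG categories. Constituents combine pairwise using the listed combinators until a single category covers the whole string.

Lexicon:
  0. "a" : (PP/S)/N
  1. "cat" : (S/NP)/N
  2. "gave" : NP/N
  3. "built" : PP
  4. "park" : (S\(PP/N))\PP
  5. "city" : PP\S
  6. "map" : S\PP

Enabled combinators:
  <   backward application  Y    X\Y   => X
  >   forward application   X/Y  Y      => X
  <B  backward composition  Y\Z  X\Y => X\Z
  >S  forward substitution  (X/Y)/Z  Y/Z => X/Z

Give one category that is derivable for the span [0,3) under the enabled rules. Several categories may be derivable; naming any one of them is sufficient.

[0,7] S   <
  [0,6] PP   <
    [0,5] S   <
      [0,3] PP/N   >S
        [0,1] "a" : (PP/S)/N
        [1,3] S/N   >S
          [1,2] "cat" : (S/NP)/N
          [2,3] "gave" : NP/N
      [3,5] S\(PP/N)   <
        [3,4] "built" : PP
        [4,5] "park" : (S\(PP/N))\PP
    [5,6] "city" : PP\S
  [6,7] "map" : S\PP

PP/N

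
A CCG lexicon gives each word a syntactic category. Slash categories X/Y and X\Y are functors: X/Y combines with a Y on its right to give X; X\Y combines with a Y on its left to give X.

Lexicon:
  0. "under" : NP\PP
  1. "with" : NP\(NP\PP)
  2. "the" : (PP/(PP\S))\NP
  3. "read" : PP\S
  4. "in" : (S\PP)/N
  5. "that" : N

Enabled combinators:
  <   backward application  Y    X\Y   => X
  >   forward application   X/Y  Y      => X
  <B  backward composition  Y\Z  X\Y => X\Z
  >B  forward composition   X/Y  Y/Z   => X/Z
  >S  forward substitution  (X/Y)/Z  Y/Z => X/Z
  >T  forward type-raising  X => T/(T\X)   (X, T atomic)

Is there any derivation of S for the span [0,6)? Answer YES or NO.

YES

[0,6] S   <
  [0,4] PP   >
    [0,3] PP/(PP\S)   <
      [0,2] NP   <
        [0,1] "under" : NP\PP
        [1,2] "with" : NP\(NP\PP)
      [2,3] "the" : (PP/(PP\S))\NP
    [3,4] "read" : PP\S
  [4,6] S\PP   >
    [4,5] "in" : (S\PP)/N
    [5,6] "that" : N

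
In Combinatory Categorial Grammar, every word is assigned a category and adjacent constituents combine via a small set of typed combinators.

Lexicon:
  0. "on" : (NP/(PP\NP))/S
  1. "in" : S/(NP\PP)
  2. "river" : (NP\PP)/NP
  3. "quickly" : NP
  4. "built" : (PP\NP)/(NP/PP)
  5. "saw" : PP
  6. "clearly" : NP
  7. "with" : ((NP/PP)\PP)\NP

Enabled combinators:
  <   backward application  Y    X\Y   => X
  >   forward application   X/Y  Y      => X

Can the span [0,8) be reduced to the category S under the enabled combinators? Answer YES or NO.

(NP/(PP\NP))/S S/(NP\PP) (NP\PP)/NP NP (PP\NP)/(NP/PP) PP NP ((NP/PP)\PP)\NP
CKY chart[0,8] = {NP}; S ∉ chart

NO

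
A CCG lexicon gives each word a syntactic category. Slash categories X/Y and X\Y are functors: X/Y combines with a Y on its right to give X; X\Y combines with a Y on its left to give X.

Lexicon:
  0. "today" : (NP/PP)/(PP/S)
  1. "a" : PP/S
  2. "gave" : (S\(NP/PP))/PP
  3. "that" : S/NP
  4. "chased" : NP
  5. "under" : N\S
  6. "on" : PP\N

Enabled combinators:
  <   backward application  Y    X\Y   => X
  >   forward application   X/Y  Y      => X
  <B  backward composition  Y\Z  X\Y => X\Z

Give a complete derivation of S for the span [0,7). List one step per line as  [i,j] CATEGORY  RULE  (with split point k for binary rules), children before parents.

[0,7] S   <
  [0,2] NP/PP   >
    [0,1] "today" : (NP/PP)/(PP/S)
    [1,2] "a" : PP/S
  [2,7] S\(NP/PP)   >
    [2,3] "gave" : (S\(NP/PP))/PP
    [3,7] PP   <
      [3,5] S   >
        [3,4] "that" : S/NP
        [4,5] "chased" : NP
      [5,7] PP\S   <B
        [5,6] "under" : N\S
        [6,7] "on" : PP\N

[0,1] (NP/PP)/(PP/S)  lex  "today"
[1,2] PP/S  lex  "a"
[0,2] NP/PP  >  k=1
[2,3] (S\(NP/PP))/PP  lex  "gave"
[3,4] S/NP  lex  "that"
[4,5] NP  lex  "chased"
[3,5] S  >  k=4
[5,6] N\S  lex  "under"
[6,7] PP\N  lex  "on"
[5,7] PP\S  <B  k=6
[3,7] PP  <  k=5
[2,7] S\(NP/PP)  >  k=3
[0,7] S  <  k=2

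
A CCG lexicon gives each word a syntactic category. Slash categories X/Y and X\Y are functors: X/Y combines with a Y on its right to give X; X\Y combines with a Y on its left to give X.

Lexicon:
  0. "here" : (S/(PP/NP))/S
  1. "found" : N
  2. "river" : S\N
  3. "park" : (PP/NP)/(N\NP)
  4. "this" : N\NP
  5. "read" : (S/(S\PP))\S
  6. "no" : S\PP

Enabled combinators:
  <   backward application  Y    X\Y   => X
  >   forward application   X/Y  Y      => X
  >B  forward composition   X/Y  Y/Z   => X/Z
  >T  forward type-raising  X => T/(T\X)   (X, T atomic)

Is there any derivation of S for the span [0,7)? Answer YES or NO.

YES

[0,7] S   >
  [0,6] S/(S\PP)   <
    [0,5] S   >
      [0,3] S/(PP/NP)   >
        [0,1] "here" : (S/(PP/NP))/S
        [1,3] S   >
          [1,2] S/(S\N)   >T
            [1,2] "found" : N
          [2,3] "river" : S\N
      [3,5] PP/NP   >
        [3,4] "park" : (PP/NP)/(N\NP)
        [4,5] "this" : N\NP
    [5,6] "read" : (S/(S\PP))\S
  [6,7] "no" : S\PP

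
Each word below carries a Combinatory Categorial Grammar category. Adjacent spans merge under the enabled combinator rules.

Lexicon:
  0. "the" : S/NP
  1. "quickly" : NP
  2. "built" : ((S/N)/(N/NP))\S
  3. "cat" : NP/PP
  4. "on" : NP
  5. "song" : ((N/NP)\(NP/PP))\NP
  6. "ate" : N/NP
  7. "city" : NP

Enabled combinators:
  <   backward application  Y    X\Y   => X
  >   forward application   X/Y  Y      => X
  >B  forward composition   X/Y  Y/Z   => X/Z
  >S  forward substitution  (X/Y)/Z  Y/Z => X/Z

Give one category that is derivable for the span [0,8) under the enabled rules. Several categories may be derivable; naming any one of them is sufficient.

S

[0,8] S   >
  [0,6] S/N   >
    [0,3] (S/N)/(N/NP)   <
      [0,2] S   >
        [0,1] "the" : S/NP
        [1,2] "quickly" : NP
      [2,3] "built" : ((S/N)/(N/NP))\S
    [3,6] N/NP   <
      [3,4] "cat" : NP/PP
      [4,6] (N/NP)\(NP/PP)   <
        [4,5] "on" : NP
        [5,6] "song" : ((N/NP)\(NP/PP))\NP
  [6,8] N   >
    [6,7] "ate" : N/NP
    [7,8] "city" : NP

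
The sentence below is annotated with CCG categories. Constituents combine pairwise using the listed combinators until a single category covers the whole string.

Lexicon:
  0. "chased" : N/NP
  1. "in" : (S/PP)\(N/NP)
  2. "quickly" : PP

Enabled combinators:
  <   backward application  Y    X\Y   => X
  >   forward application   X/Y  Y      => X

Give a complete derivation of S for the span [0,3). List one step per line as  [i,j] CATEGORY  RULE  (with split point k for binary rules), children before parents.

[0,1] N/NP  lex  "chased"
[1,2] (S/PP)\(N/NP)  lex  "in"
[0,2] S/PP  <  k=1
[2,3] PP  lex  "quickly"
[0,3] S  >  k=2

[0,3] S   >
  [0,2] S/PP   <
    [0,1] "chased" : N/NP
    [1,2] "in" : (S/PP)\(N/NP)
  [2,3] "quickly" : PP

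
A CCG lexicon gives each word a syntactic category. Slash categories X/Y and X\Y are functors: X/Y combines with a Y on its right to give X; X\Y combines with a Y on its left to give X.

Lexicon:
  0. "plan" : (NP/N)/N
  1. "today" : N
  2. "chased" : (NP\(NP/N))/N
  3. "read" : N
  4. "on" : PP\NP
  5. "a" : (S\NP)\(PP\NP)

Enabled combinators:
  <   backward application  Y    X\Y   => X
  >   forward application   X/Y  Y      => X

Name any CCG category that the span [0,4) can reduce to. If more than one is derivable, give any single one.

[0,6] S   <
  [0,4] NP   <
    [0,2] NP/N   >
      [0,1] "plan" : (NP/N)/N
      [1,2] "today" : N
    [2,4] NP\(NP/N)   >
      [2,3] "chased" : (NP\(NP/N))/N
      [3,4] "read" : N
  [4,6] S\NP   <
    [4,5] "on" : PP\NP
    [5,6] "a" : (S\NP)\(PP\NP)

NP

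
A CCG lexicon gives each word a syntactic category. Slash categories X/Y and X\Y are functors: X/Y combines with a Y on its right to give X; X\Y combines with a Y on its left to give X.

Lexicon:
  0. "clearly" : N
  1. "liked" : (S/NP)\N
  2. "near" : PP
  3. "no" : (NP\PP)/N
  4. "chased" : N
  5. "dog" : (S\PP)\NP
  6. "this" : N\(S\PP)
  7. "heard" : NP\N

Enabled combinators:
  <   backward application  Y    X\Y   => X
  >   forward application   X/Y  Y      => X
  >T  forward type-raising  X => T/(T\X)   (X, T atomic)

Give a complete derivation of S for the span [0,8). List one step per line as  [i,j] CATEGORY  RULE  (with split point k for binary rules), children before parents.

[0,8] S   >
  [0,2] S/NP   <
    [0,1] "clearly" : N
    [1,2] "liked" : (S/NP)\N
  [2,8] NP   <
    [2,7] N   <
      [2,6] S\PP   <
        [2,5] NP   <
          [2,3] "near" : PP
          [3,5] NP\PP   >
            [3,4] "no" : (NP\PP)/N
            [4,5] "chased" : N
        [5,6] "dog" : (S\PP)\NP
      [6,7] "this" : N\(S\PP)
    [7,8] "heard" : NP\N

[0,1] N  lex  "clearly"
[1,2] (S/NP)\N  lex  "liked"
[0,2] S/NP  <  k=1
[2,3] PP  lex  "near"
[3,4] (NP\PP)/N  lex  "no"
[4,5] N  lex  "chased"
[3,5] NP\PP  >  k=4
[2,5] NP  <  k=3
[5,6] (S\PP)\NP  lex  "dog"
[2,6] S\PP  <  k=5
[6,7] N\(S\PP)  lex  "this"
[2,7] N  <  k=6
[7,8] NP\N  lex  "heard"
[2,8] NP  <  k=7
[0,8] S  >  k=2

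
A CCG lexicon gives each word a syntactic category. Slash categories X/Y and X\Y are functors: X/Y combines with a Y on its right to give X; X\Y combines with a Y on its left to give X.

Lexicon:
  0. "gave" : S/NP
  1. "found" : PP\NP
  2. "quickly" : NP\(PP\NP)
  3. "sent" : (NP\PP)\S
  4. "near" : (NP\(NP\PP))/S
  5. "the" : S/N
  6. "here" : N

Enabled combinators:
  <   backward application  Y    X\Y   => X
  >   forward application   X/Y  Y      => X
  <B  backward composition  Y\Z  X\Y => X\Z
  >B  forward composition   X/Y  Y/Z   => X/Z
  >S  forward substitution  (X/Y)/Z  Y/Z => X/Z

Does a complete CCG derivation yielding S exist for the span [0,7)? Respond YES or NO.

NO

S/NP PP\NP NP\(PP\NP) (NP\PP)\S (NP\(NP\PP))/S S/N N
CKY chart[0,7] = {NP}; S ∉ chart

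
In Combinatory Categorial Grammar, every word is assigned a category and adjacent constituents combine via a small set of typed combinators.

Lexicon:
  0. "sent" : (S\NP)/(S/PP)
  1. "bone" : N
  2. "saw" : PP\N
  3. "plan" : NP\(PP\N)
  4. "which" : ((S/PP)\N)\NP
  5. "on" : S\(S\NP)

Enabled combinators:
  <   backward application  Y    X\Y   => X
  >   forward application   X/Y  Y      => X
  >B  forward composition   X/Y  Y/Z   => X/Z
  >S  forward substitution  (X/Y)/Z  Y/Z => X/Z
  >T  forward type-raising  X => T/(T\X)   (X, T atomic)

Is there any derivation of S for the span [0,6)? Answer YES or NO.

YES

[0,6] S   <
  [0,5] S\NP   >
    [0,1] "sent" : (S\NP)/(S/PP)
    [1,5] S/PP   <
      [1,2] "bone" : N
      [2,5] (S/PP)\N   <
        [2,4] NP   <
          [2,3] "saw" : PP\N
          [3,4] "plan" : NP\(PP\N)
        [4,5] "which" : ((S/PP)\N)\NP
  [5,6] "on" : S\(S\NP)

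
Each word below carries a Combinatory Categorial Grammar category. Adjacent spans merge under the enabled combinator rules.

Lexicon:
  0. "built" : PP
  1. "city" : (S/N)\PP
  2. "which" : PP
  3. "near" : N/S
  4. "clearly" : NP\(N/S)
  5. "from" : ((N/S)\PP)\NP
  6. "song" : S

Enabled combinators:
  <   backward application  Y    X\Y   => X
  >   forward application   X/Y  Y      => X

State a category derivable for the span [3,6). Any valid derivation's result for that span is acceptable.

[0,7] S   >
  [0,2] S/N   <
    [0,1] "built" : PP
    [1,2] "city" : (S/N)\PP
  [2,7] N   >
    [2,6] N/S   <
      [2,3] "which" : PP
      [3,6] (N/S)\PP   <
        [3,5] NP   <
          [3,4] "near" : N/S
          [4,5] "clearly" : NP\(N/S)
        [5,6] "from" : ((N/S)\PP)\NP
    [6,7] "song" : S

(N/S)\PP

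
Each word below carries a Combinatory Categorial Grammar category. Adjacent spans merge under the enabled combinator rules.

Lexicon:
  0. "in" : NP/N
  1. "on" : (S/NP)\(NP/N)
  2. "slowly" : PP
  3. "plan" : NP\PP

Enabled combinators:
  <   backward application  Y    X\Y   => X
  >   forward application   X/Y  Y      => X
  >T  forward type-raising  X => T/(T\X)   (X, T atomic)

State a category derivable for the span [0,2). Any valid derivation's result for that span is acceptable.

S/NP

[0,4] S   >
  [0,2] S/NP   <
    [0,1] "in" : NP/N
    [1,2] "on" : (S/NP)\(NP/N)
  [2,4] NP   >
    [2,3] NP/(NP\PP)   >T
      [2,3] "slowly" : PP
    [3,4] "plan" : NP\PP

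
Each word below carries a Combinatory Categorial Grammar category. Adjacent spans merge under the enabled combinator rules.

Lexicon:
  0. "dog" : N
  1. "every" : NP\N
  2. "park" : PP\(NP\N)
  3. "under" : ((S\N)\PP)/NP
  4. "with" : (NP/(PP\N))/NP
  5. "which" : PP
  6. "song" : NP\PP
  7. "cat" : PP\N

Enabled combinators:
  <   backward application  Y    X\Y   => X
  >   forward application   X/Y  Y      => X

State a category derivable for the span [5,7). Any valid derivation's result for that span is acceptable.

[0,8] S   <
  [0,1] "dog" : N
  [1,8] S\N   <
    [1,3] PP   <
      [1,2] "every" : NP\N
      [2,3] "park" : PP\(NP\N)
    [3,8] (S\N)\PP   >
      [3,4] "under" : ((S\N)\PP)/NP
      [4,8] NP   >
        [4,7] NP/(PP\N)   >
          [4,5] "with" : (NP/(PP\N))/NP
          [5,7] NP   <
            [5,6] "which" : PP
            [6,7] "song" : NP\PP
        [7,8] "cat" : PP\N

NP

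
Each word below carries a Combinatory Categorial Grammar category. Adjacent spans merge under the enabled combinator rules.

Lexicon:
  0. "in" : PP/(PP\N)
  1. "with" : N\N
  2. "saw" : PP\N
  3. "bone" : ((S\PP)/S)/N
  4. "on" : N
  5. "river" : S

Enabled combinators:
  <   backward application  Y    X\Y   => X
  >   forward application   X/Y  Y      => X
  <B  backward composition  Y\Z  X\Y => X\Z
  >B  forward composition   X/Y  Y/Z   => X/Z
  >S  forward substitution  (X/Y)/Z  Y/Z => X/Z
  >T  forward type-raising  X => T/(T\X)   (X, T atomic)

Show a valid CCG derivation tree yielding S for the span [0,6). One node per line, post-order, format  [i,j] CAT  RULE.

[0,1] PP/(PP\N)  lex  "in"
[1,2] N\N  lex  "with"
[2,3] PP\N  lex  "saw"
[1,3] PP\N  <B  k=2
[0,3] PP  >  k=1
[3,4] ((S\PP)/S)/N  lex  "bone"
[4,5] N  lex  "on"
[3,5] (S\PP)/S  >  k=4
[5,6] S  lex  "river"
[3,6] S\PP  >  k=5
[0,6] S  <  k=3

[0,6] S   <
  [0,3] PP   >
    [0,1] "in" : PP/(PP\N)
    [1,3] PP\N   <B
      [1,2] "with" : N\N
      [2,3] "saw" : PP\N
  [3,6] S\PP   >
    [3,5] (S\PP)/S   >
      [3,4] "bone" : ((S\PP)/S)/N
      [4,5] "on" : N
    [5,6] "river" : S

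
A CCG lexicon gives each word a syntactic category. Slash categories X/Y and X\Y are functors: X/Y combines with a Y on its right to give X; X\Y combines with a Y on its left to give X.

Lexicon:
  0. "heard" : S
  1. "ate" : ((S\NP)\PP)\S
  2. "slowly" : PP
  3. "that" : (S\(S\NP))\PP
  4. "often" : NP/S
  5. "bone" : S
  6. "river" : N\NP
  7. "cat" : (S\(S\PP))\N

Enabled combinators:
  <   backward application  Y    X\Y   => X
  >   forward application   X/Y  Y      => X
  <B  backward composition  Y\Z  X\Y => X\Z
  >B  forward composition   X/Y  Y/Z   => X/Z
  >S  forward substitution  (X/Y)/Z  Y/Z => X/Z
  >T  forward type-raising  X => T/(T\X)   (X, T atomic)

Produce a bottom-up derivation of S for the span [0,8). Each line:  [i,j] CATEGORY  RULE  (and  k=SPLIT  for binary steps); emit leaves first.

[0,1] S  lex  "heard"
[1,2] ((S\NP)\PP)\S  lex  "ate"
[0,2] (S\NP)\PP  <  k=1
[2,3] PP  lex  "slowly"
[3,4] (S\(S\NP))\PP  lex  "that"
[2,4] S\(S\NP)  <  k=3
[0,4] S\PP  <B  k=2
[4,5] NP/S  lex  "often"
[5,6] S  lex  "bone"
[4,6] NP  >  k=5
[6,7] N\NP  lex  "river"
[4,7] N  <  k=6
[7,8] (S\(S\PP))\N  lex  "cat"
[4,8] S\(S\PP)  <  k=7
[0,8] S  <  k=4

[0,8] S   <
  [0,4] S\PP   <B
    [0,2] (S\NP)\PP   <
      [0,1] "heard" : S
      [1,2] "ate" : ((S\NP)\PP)\S
    [2,4] S\(S\NP)   <
      [2,3] "slowly" : PP
      [3,4] "that" : (S\(S\NP))\PP
  [4,8] S\(S\PP)   <
    [4,7] N   <
      [4,6] NP   >
        [4,5] "often" : NP/S
        [5,6] "bone" : S
      [6,7] "river" : N\NP
    [7,8] "cat" : (S\(S\PP))\N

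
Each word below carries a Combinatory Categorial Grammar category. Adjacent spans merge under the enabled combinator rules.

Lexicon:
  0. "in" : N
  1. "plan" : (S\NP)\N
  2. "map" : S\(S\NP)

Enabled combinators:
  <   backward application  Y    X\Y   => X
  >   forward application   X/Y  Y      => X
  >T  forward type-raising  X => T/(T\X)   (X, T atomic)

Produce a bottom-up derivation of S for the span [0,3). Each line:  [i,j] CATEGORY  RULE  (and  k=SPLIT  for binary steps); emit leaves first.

[0,3] S   <
  [0,2] S\NP   <
    [0,1] "in" : N
    [1,2] "plan" : (S\NP)\N
  [2,3] "map" : S\(S\NP)

[0,1] N  lex  "in"
[1,2] (S\NP)\N  lex  "plan"
[0,2] S\NP  <  k=1
[2,3] S\(S\NP)  lex  "map"
[0,3] S  <  k=2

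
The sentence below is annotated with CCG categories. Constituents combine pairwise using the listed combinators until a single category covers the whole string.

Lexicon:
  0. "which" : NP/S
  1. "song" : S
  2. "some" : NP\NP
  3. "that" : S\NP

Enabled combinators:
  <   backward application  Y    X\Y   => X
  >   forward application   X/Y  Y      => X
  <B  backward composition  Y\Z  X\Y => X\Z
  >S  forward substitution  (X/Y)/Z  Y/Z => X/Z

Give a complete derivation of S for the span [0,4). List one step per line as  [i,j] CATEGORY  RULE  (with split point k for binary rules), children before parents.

[0,4] S   <
  [0,2] NP   >
    [0,1] "which" : NP/S
    [1,2] "song" : S
  [2,4] S\NP   <B
    [2,3] "some" : NP\NP
    [3,4] "that" : S\NP

[0,1] NP/S  lex  "which"
[1,2] S  lex  "song"
[0,2] NP  >  k=1
[2,3] NP\NP  lex  "some"
[3,4] S\NP  lex  "that"
[2,4] S\NP  <B  k=3
[0,4] S  <  k=2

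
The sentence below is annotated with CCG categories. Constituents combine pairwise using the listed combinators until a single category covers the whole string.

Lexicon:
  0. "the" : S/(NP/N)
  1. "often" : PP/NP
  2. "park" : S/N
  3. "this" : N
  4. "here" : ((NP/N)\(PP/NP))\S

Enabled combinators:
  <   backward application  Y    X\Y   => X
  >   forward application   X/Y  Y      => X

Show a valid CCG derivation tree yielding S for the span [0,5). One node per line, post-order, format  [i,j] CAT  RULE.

[0,1] S/(NP/N)  lex  "the"
[1,2] PP/NP  lex  "often"
[2,3] S/N  lex  "park"
[3,4] N  lex  "this"
[2,4] S  >  k=3
[4,5] ((NP/N)\(PP/NP))\S  lex  "here"
[2,5] (NP/N)\(PP/NP)  <  k=4
[1,5] NP/N  <  k=2
[0,5] S  >  k=1

[0,5] S   >
  [0,1] "the" : S/(NP/N)
  [1,5] NP/N   <
    [1,2] "often" : PP/NP
    [2,5] (NP/N)\(PP/NP)   <
      [2,4] S   >
        [2,3] "park" : S/N
        [3,4] "this" : N
      [4,5] "here" : ((NP/N)\(PP/NP))\S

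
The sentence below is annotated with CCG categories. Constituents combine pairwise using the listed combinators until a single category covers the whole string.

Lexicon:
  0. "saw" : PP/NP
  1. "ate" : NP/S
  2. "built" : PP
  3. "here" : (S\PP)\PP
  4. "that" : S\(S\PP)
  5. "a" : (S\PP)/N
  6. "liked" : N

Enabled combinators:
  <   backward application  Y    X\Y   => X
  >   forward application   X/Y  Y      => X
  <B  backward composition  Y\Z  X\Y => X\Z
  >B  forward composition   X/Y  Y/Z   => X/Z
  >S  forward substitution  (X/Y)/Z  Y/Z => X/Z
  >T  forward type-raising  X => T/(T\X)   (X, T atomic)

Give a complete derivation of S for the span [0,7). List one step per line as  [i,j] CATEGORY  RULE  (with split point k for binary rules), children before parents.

[0,7] S   <
  [0,5] PP   >
    [0,2] PP/S   >B
      [0,1] "saw" : PP/NP
      [1,2] "ate" : NP/S
    [2,5] S   <
      [2,4] S\PP   <
        [2,3] "built" : PP
        [3,4] "here" : (S\PP)\PP
      [4,5] "that" : S\(S\PP)
  [5,7] S\PP   >
    [5,6] "a" : (S\PP)/N
    [6,7] "liked" : N

[0,1] PP/NP  lex  "saw"
[1,2] NP/S  lex  "ate"
[0,2] PP/S  >B  k=1
[2,3] PP  lex  "built"
[3,4] (S\PP)\PP  lex  "here"
[2,4] S\PP  <  k=3
[4,5] S\(S\PP)  lex  "that"
[2,5] S  <  k=4
[0,5] PP  >  k=2
[5,6] (S\PP)/N  lex  "a"
[6,7] N  lex  "liked"
[5,7] S\PP  >  k=6
[0,7] S  <  k=5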